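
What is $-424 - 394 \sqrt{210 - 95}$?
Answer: $-424 - 394 \sqrt{115} \approx -4649.2$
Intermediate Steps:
$-424 - 394 \sqrt{210 - 95} = -424 - 394 \sqrt{115}$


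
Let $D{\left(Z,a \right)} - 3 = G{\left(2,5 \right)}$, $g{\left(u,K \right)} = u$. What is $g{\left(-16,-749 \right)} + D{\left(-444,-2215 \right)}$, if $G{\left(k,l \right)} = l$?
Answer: $-8$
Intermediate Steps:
$D{\left(Z,a \right)} = 8$ ($D{\left(Z,a \right)} = 3 + 5 = 8$)
$g{\left(-16,-749 \right)} + D{\left(-444,-2215 \right)} = -16 + 8 = -8$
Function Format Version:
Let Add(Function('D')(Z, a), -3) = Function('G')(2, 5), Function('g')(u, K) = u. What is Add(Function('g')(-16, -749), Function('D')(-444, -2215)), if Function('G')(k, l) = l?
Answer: -8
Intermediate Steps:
Function('D')(Z, a) = 8 (Function('D')(Z, a) = Add(3, 5) = 8)
Add(Function('g')(-16, -749), Function('D')(-444, -2215)) = Add(-16, 8) = -8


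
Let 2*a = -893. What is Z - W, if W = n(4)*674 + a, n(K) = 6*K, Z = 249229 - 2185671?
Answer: -3904343/2 ≈ -1.9522e+6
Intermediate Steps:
a = -893/2 (a = (½)*(-893) = -893/2 ≈ -446.50)
Z = -1936442
W = 31459/2 (W = (6*4)*674 - 893/2 = 24*674 - 893/2 = 16176 - 893/2 = 31459/2 ≈ 15730.)
Z - W = -1936442 - 1*31459/2 = -1936442 - 31459/2 = -3904343/2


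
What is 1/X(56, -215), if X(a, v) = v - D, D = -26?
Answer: -1/189 ≈ -0.0052910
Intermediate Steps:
X(a, v) = 26 + v (X(a, v) = v - 1*(-26) = v + 26 = 26 + v)
1/X(56, -215) = 1/(26 - 215) = 1/(-189) = -1/189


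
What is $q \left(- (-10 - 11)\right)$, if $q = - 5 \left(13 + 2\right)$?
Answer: $-1575$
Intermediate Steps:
$q = -75$ ($q = \left(-5\right) 15 = -75$)
$q \left(- (-10 - 11)\right) = - 75 \left(- (-10 - 11)\right) = - 75 \left(\left(-1\right) \left(-21\right)\right) = \left(-75\right) 21 = -1575$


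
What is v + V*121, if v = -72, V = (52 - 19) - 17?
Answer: 1864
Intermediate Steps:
V = 16 (V = 33 - 17 = 16)
v + V*121 = -72 + 16*121 = -72 + 1936 = 1864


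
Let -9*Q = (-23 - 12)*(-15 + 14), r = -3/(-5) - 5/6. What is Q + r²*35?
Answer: -119/60 ≈ -1.9833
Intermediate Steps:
r = -7/30 (r = -3*(-⅕) - 5*⅙ = ⅗ - ⅚ = -7/30 ≈ -0.23333)
Q = -35/9 (Q = -(-23 - 12)*(-15 + 14)/9 = -(-35)*(-1)/9 = -⅑*35 = -35/9 ≈ -3.8889)
Q + r²*35 = -35/9 + (-7/30)²*35 = -35/9 + (49/900)*35 = -35/9 + 343/180 = -119/60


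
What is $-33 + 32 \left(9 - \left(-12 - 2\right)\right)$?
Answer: $703$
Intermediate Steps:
$-33 + 32 \left(9 - \left(-12 - 2\right)\right) = -33 + 32 \left(9 - -14\right) = -33 + 32 \left(9 + 14\right) = -33 + 32 \cdot 23 = -33 + 736 = 703$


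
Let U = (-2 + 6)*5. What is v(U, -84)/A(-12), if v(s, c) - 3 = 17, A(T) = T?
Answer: -5/3 ≈ -1.6667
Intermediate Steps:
U = 20 (U = 4*5 = 20)
v(s, c) = 20 (v(s, c) = 3 + 17 = 20)
v(U, -84)/A(-12) = 20/(-12) = 20*(-1/12) = -5/3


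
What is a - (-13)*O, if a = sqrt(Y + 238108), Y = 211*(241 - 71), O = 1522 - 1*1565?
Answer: -559 + 3*sqrt(30442) ≈ -35.571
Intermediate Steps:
O = -43 (O = 1522 - 1565 = -43)
Y = 35870 (Y = 211*170 = 35870)
a = 3*sqrt(30442) (a = sqrt(35870 + 238108) = sqrt(273978) = 3*sqrt(30442) ≈ 523.43)
a - (-13)*O = 3*sqrt(30442) - (-13)*(-43) = 3*sqrt(30442) - 1*559 = 3*sqrt(30442) - 559 = -559 + 3*sqrt(30442)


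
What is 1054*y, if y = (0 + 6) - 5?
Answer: 1054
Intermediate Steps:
y = 1 (y = 6 - 5 = 1)
1054*y = 1054*1 = 1054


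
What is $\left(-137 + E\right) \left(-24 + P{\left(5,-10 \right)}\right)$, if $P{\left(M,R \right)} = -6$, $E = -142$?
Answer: $8370$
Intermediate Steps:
$\left(-137 + E\right) \left(-24 + P{\left(5,-10 \right)}\right) = \left(-137 - 142\right) \left(-24 - 6\right) = \left(-279\right) \left(-30\right) = 8370$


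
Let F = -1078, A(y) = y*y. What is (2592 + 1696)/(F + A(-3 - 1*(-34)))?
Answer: -4288/117 ≈ -36.650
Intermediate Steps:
A(y) = y**2
(2592 + 1696)/(F + A(-3 - 1*(-34))) = (2592 + 1696)/(-1078 + (-3 - 1*(-34))**2) = 4288/(-1078 + (-3 + 34)**2) = 4288/(-1078 + 31**2) = 4288/(-1078 + 961) = 4288/(-117) = 4288*(-1/117) = -4288/117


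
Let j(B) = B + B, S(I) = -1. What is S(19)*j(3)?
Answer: -6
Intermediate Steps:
j(B) = 2*B
S(19)*j(3) = -2*3 = -1*6 = -6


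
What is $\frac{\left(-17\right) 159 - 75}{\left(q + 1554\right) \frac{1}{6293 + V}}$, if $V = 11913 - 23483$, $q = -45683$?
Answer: $- \frac{14659506}{44129} \approx -332.2$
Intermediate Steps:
$V = -11570$ ($V = 11913 - 23483 = -11570$)
$\frac{\left(-17\right) 159 - 75}{\left(q + 1554\right) \frac{1}{6293 + V}} = \frac{\left(-17\right) 159 - 75}{\left(-45683 + 1554\right) \frac{1}{6293 - 11570}} = \frac{-2703 - 75}{\left(-44129\right) \frac{1}{-5277}} = - \frac{2778}{\left(-44129\right) \left(- \frac{1}{5277}\right)} = - \frac{2778}{\frac{44129}{5277}} = \left(-2778\right) \frac{5277}{44129} = - \frac{14659506}{44129}$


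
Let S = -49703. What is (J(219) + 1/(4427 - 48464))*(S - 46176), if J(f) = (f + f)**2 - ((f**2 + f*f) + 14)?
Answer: -57849287649715/6291 ≈ -9.1956e+9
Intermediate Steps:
J(f) = -14 + 2*f**2 (J(f) = (2*f)**2 - ((f**2 + f**2) + 14) = 4*f**2 - (2*f**2 + 14) = 4*f**2 - (14 + 2*f**2) = 4*f**2 + (-14 - 2*f**2) = -14 + 2*f**2)
(J(219) + 1/(4427 - 48464))*(S - 46176) = ((-14 + 2*219**2) + 1/(4427 - 48464))*(-49703 - 46176) = ((-14 + 2*47961) + 1/(-44037))*(-95879) = ((-14 + 95922) - 1/44037)*(-95879) = (95908 - 1/44037)*(-95879) = (4223500595/44037)*(-95879) = -57849287649715/6291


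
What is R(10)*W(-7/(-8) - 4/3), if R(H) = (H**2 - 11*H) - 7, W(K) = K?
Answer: 187/24 ≈ 7.7917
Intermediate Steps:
R(H) = -7 + H**2 - 11*H
R(10)*W(-7/(-8) - 4/3) = (-7 + 10**2 - 11*10)*(-7/(-8) - 4/3) = (-7 + 100 - 110)*(-7*(-1/8) - 4*1/3) = -17*(7/8 - 4/3) = -17*(-11/24) = 187/24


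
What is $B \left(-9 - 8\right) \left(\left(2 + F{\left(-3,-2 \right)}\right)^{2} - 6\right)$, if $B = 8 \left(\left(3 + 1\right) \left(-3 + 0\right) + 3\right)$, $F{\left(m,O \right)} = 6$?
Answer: $70992$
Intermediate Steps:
$B = -72$ ($B = 8 \left(4 \left(-3\right) + 3\right) = 8 \left(-12 + 3\right) = 8 \left(-9\right) = -72$)
$B \left(-9 - 8\right) \left(\left(2 + F{\left(-3,-2 \right)}\right)^{2} - 6\right) = - 72 \left(-9 - 8\right) \left(\left(2 + 6\right)^{2} - 6\right) = - 72 \left(- 17 \left(8^{2} - 6\right)\right) = - 72 \left(- 17 \left(64 - 6\right)\right) = - 72 \left(\left(-17\right) 58\right) = \left(-72\right) \left(-986\right) = 70992$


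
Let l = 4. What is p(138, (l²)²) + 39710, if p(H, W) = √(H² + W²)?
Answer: 39710 + 2*√21145 ≈ 40001.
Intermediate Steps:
p(138, (l²)²) + 39710 = √(138² + ((4²)²)²) + 39710 = √(19044 + (16²)²) + 39710 = √(19044 + 256²) + 39710 = √(19044 + 65536) + 39710 = √84580 + 39710 = 2*√21145 + 39710 = 39710 + 2*√21145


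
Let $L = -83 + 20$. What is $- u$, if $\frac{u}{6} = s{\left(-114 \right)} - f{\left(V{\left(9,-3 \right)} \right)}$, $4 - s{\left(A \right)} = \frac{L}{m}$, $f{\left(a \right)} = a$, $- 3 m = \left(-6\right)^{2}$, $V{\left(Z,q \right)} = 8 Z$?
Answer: $\frac{879}{2} \approx 439.5$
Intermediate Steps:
$m = -12$ ($m = - \frac{\left(-6\right)^{2}}{3} = \left(- \frac{1}{3}\right) 36 = -12$)
$L = -63$
$s{\left(A \right)} = - \frac{5}{4}$ ($s{\left(A \right)} = 4 - - \frac{63}{-12} = 4 - \left(-63\right) \left(- \frac{1}{12}\right) = 4 - \frac{21}{4} = - \frac{5}{4}$)
$u = - \frac{879}{2}$ ($u = 6 \left(- \frac{5}{4} - 8 \cdot 9\right) = 6 \left(- \frac{5}{4} - 72\right) = 6 \left(- \frac{293}{4}\right) = - \frac{879}{2} \approx -439.5$)
$- u = \left(-1\right) \left(- \frac{879}{2}\right) = \frac{879}{2}$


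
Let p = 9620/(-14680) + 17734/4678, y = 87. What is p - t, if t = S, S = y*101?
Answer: -15080366743/1716826 ≈ -8783.9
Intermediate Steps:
S = 8787 (S = 87*101 = 8787)
t = 8787
p = 5383319/1716826 (p = 9620*(-1/14680) + 17734*(1/4678) = -481/734 + 8867/2339 = 5383319/1716826 ≈ 3.1356)
p - t = 5383319/1716826 - 1*8787 = 5383319/1716826 - 8787 = -15080366743/1716826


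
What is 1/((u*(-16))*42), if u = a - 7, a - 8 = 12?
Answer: -1/8736 ≈ -0.00011447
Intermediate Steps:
a = 20 (a = 8 + 12 = 20)
u = 13 (u = 20 - 7 = 13)
1/((u*(-16))*42) = 1/((13*(-16))*42) = 1/(-208*42) = 1/(-8736) = -1/8736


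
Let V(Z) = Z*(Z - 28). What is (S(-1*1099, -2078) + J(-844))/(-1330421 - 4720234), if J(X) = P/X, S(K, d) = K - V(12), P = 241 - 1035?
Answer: 382357/2553376410 ≈ 0.00014975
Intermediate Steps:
V(Z) = Z*(-28 + Z)
P = -794
S(K, d) = 192 + K (S(K, d) = K - 12*(-28 + 12) = K - 12*(-16) = K - 1*(-192) = K + 192 = 192 + K)
J(X) = -794/X
(S(-1*1099, -2078) + J(-844))/(-1330421 - 4720234) = ((192 - 1*1099) - 794/(-844))/(-1330421 - 4720234) = ((192 - 1099) - 794*(-1/844))/(-6050655) = (-907 + 397/422)*(-1/6050655) = -382357/422*(-1/6050655) = 382357/2553376410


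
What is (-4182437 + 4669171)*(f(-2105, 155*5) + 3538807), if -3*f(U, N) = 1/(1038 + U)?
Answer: 5513587054454672/3201 ≈ 1.7225e+12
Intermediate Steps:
f(U, N) = -1/(3*(1038 + U))
(-4182437 + 4669171)*(f(-2105, 155*5) + 3538807) = (-4182437 + 4669171)*(-1/(3114 + 3*(-2105)) + 3538807) = 486734*(-1/(3114 - 6315) + 3538807) = 486734*(-1/(-3201) + 3538807) = 486734*(-1*(-1/3201) + 3538807) = 486734*(1/3201 + 3538807) = 486734*(11327721208/3201) = 5513587054454672/3201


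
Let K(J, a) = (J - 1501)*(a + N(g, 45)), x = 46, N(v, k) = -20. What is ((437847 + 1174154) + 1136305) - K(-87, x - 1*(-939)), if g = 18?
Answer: 4280726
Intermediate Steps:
K(J, a) = (-1501 + J)*(-20 + a) (K(J, a) = (J - 1501)*(a - 20) = (-1501 + J)*(-20 + a))
((437847 + 1174154) + 1136305) - K(-87, x - 1*(-939)) = ((437847 + 1174154) + 1136305) - (30020 - 1501*(46 - 1*(-939)) - 20*(-87) - 87*(46 - 1*(-939))) = (1612001 + 1136305) - (30020 - 1501*(46 + 939) + 1740 - 87*(46 + 939)) = 2748306 - (30020 - 1501*985 + 1740 - 87*985) = 2748306 - (30020 - 1478485 + 1740 - 85695) = 2748306 - 1*(-1532420) = 2748306 + 1532420 = 4280726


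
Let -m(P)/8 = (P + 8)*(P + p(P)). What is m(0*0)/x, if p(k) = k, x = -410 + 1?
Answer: 0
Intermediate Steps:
x = -409
m(P) = -16*P*(8 + P) (m(P) = -8*(P + 8)*(P + P) = -8*(8 + P)*2*P = -16*P*(8 + P))
m(0*0)/x = (16*(0*0)*(-8 - 0*0))/(-409) = (16*0*(-8 - 1*0))*(-1/409) = (16*0*(-8 + 0))*(-1/409) = (16*0*(-8))*(-1/409) = 0*(-1/409) = 0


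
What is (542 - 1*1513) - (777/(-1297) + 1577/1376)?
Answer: -1733892729/1784672 ≈ -971.55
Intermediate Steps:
(542 - 1*1513) - (777/(-1297) + 1577/1376) = (542 - 1513) - (777*(-1/1297) + 1577*(1/1376)) = -971 - (-777/1297 + 1577/1376) = -971 - 1*976217/1784672 = -971 - 976217/1784672 = -1733892729/1784672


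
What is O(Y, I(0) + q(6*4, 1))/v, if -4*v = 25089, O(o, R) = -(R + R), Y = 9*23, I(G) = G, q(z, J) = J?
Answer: 8/25089 ≈ 0.00031886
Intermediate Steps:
Y = 207
O(o, R) = -2*R
v = -25089/4 (v = -1/4*25089 = -25089/4 ≈ -6272.3)
O(Y, I(0) + q(6*4, 1))/v = (-2*(0 + 1))/(-25089/4) = -2*1*(-4/25089) = -2*(-4/25089) = 8/25089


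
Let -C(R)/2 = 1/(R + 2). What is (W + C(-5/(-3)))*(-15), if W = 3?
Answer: -405/11 ≈ -36.818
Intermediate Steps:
C(R) = -2/(2 + R) (C(R) = -2/(R + 2) = -2/(2 + R))
(W + C(-5/(-3)))*(-15) = (3 - 2/(2 - 5/(-3)))*(-15) = (3 - 2/(2 - 5*(-⅓)))*(-15) = (3 - 2/(2 + 5/3))*(-15) = (3 - 2/11/3)*(-15) = (3 - 2*3/11)*(-15) = (3 - 6/11)*(-15) = (27/11)*(-15) = -405/11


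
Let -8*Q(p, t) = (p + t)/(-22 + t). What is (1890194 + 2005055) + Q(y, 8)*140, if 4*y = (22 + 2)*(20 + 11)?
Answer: 7790983/2 ≈ 3.8955e+6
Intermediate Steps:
y = 186 (y = ((22 + 2)*(20 + 11))/4 = (24*31)/4 = (1/4)*744 = 186)
Q(p, t) = -(p + t)/(8*(-22 + t))
(1890194 + 2005055) + Q(y, 8)*140 = (1890194 + 2005055) + ((-1*186 - 1*8)/(8*(-22 + 8)))*140 = 3895249 + ((1/8)*(-186 - 8)/(-14))*140 = 3895249 + ((1/8)*(-1/14)*(-194))*140 = 3895249 + (97/56)*140 = 3895249 + 485/2 = 7790983/2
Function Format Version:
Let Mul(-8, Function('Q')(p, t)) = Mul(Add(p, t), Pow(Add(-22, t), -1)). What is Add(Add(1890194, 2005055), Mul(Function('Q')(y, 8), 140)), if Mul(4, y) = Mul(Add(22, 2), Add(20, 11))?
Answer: Rational(7790983, 2) ≈ 3.8955e+6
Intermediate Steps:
y = 186 (y = Mul(Rational(1, 4), Mul(Add(22, 2), Add(20, 11))) = Mul(Rational(1, 4), Mul(24, 31)) = Mul(Rational(1, 4), 744) = 186)
Function('Q')(p, t) = Mul(Rational(-1, 8), Pow(Add(-22, t), -1), Add(p, t)) (Function('Q')(p, t) = Mul(Rational(-1, 8), Mul(Add(p, t), Pow(Add(-22, t), -1))) = Mul(Rational(-1, 8), Mul(Pow(Add(-22, t), -1), Add(p, t))) = Mul(Rational(-1, 8), Pow(Add(-22, t), -1), Add(p, t)))
Add(Add(1890194, 2005055), Mul(Function('Q')(y, 8), 140)) = Add(Add(1890194, 2005055), Mul(Mul(Rational(1, 8), Pow(Add(-22, 8), -1), Add(Mul(-1, 186), Mul(-1, 8))), 140)) = Add(3895249, Mul(Mul(Rational(1, 8), Pow(-14, -1), Add(-186, -8)), 140)) = Add(3895249, Mul(Mul(Rational(1, 8), Rational(-1, 14), -194), 140)) = Add(3895249, Mul(Rational(97, 56), 140)) = Add(3895249, Rational(485, 2)) = Rational(7790983, 2)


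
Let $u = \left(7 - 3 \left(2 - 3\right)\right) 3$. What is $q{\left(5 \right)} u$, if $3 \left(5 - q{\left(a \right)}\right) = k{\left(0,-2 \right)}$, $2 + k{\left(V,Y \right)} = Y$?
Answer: $190$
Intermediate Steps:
$k{\left(V,Y \right)} = -2 + Y$
$q{\left(a \right)} = \frac{19}{3}$ ($q{\left(a \right)} = 5 - \frac{-2 - 2}{3} = 5 - - \frac{4}{3} = 5 + \frac{4}{3} = \frac{19}{3}$)
$u = 30$ ($u = \left(7 - -3\right) 3 = \left(7 + 3\right) 3 = 10 \cdot 3 = 30$)
$q{\left(5 \right)} u = \frac{19}{3} \cdot 30 = 190$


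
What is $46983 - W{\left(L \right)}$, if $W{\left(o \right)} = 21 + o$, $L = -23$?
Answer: $46985$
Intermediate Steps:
$46983 - W{\left(L \right)} = 46983 - \left(21 - 23\right) = 46983 - -2 = 46983 + 2 = 46985$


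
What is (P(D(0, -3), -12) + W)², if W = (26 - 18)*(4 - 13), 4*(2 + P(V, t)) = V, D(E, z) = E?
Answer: 5476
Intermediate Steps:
P(V, t) = -2 + V/4
W = -72 (W = 8*(-9) = -72)
(P(D(0, -3), -12) + W)² = ((-2 + (¼)*0) - 72)² = ((-2 + 0) - 72)² = (-2 - 72)² = (-74)² = 5476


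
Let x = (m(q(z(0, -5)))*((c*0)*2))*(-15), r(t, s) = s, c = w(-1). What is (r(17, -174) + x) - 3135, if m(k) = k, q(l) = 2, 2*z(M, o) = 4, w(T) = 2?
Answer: -3309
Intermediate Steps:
z(M, o) = 2 (z(M, o) = (½)*4 = 2)
c = 2
x = 0 (x = (2*((2*0)*2))*(-15) = (2*(0*2))*(-15) = (2*0)*(-15) = 0*(-15) = 0)
(r(17, -174) + x) - 3135 = (-174 + 0) - 3135 = -174 - 3135 = -3309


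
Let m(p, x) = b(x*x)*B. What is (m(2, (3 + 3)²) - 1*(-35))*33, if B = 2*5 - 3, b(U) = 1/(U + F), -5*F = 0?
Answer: 499037/432 ≈ 1155.2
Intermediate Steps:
F = 0 (F = -⅕*0 = 0)
b(U) = 1/U (b(U) = 1/(U + 0) = 1/U)
B = 7 (B = 10 - 3 = 7)
m(p, x) = 7/x² (m(p, x) = 7/(x*x) = 7/x²)
(m(2, (3 + 3)²) - 1*(-35))*33 = (7/((3 + 3)²)² - 1*(-35))*33 = (7/(6²)² + 35)*33 = (7/36² + 35)*33 = (7*(1/1296) + 35)*33 = (7/1296 + 35)*33 = (45367/1296)*33 = 499037/432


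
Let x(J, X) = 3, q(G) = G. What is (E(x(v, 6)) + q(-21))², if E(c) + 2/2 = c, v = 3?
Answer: 361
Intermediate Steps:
E(c) = -1 + c
(E(x(v, 6)) + q(-21))² = ((-1 + 3) - 21)² = (2 - 21)² = (-19)² = 361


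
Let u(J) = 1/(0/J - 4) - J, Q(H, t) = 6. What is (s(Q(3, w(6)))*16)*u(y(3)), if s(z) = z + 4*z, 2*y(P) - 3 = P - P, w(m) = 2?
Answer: -840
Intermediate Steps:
y(P) = 3/2 (y(P) = 3/2 + (P - P)/2 = 3/2 + (½)*0 = 3/2 + 0 = 3/2)
u(J) = -¼ - J (u(J) = 1/(0 - 4) - J = 1/(-4) - J = -¼ - J)
s(z) = 5*z
(s(Q(3, w(6)))*16)*u(y(3)) = ((5*6)*16)*(-¼ - 1*3/2) = (30*16)*(-¼ - 3/2) = 480*(-7/4) = -840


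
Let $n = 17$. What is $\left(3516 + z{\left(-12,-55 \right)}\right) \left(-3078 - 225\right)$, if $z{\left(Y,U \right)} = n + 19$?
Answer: $-11732256$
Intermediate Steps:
$z{\left(Y,U \right)} = 36$ ($z{\left(Y,U \right)} = 17 + 19 = 36$)
$\left(3516 + z{\left(-12,-55 \right)}\right) \left(-3078 - 225\right) = \left(3516 + 36\right) \left(-3078 - 225\right) = 3552 \left(-3303\right) = -11732256$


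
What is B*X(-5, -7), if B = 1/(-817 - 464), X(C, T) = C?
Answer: 5/1281 ≈ 0.0039032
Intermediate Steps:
B = -1/1281 (B = 1/(-1281) = -1/1281 ≈ -0.00078064)
B*X(-5, -7) = -1/1281*(-5) = 5/1281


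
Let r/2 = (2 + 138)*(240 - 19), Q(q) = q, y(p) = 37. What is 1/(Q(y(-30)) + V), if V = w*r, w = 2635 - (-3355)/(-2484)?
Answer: 621/101204530927 ≈ 6.1361e-9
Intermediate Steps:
r = 61880 (r = 2*((2 + 138)*(240 - 19)) = 2*(140*221) = 2*30940 = 61880)
w = 6541985/2484 (w = 2635 - (-3355)*(-1)/2484 = 2635 - 1*3355/2484 = 2635 - 3355/2484 = 6541985/2484 ≈ 2633.6)
V = 101204507950/621 (V = (6541985/2484)*61880 = 101204507950/621 ≈ 1.6297e+8)
1/(Q(y(-30)) + V) = 1/(37 + 101204507950/621) = 1/(101204530927/621) = 621/101204530927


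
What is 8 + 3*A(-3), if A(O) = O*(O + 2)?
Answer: 17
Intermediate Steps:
A(O) = O*(2 + O)
8 + 3*A(-3) = 8 + 3*(-3*(2 - 3)) = 8 + 3*(-3*(-1)) = 8 + 3*3 = 8 + 9 = 17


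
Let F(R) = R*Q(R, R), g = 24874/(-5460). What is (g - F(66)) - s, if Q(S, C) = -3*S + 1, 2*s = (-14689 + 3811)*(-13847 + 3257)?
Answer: -157209814277/2730 ≈ -5.7586e+7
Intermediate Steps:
s = 57599010 (s = ((-14689 + 3811)*(-13847 + 3257))/2 = (-10878*(-10590))/2 = (1/2)*115198020 = 57599010)
Q(S, C) = 1 - 3*S
g = -12437/2730 (g = 24874*(-1/5460) = -12437/2730 ≈ -4.5557)
F(R) = R*(1 - 3*R)
(g - F(66)) - s = (-12437/2730 - 66*(1 - 3*66)) - 1*57599010 = (-12437/2730 - 66*(1 - 198)) - 57599010 = (-12437/2730 - 66*(-197)) - 57599010 = (-12437/2730 - 1*(-13002)) - 57599010 = (-12437/2730 + 13002) - 57599010 = 35483023/2730 - 57599010 = -157209814277/2730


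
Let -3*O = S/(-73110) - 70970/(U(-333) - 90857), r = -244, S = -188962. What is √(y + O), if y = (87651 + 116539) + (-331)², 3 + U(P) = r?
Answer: √6041288150422412812015/138762780 ≈ 560.13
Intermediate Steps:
U(P) = -247 (U(P) = -3 - 244 = -247)
y = 313751 (y = 204190 + 109561 = 313751)
O = -1866984229/1665153360 (O = -(-188962/(-73110) - 70970/(-247 - 90857))/3 = -(-188962*(-1/73110) - 70970/(-91104))/3 = -(94481/36555 - 70970*(-1/91104))/3 = -(94481/36555 + 35485/45552)/3 = -⅓*1866984229/555051120 = -1866984229/1665153360 ≈ -1.1212)
√(y + O) = √(313751 - 1866984229/1665153360) = √(522441664869131/1665153360) = √6041288150422412812015/138762780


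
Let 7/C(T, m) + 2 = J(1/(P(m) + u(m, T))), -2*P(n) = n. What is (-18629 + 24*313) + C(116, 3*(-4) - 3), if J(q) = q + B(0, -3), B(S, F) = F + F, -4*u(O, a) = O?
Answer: -3957967/356 ≈ -11118.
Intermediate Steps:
u(O, a) = -O/4
B(S, F) = 2*F
P(n) = -n/2
J(q) = -6 + q (J(q) = q + 2*(-3) = q - 6 = -6 + q)
C(T, m) = 7/(-8 - 4/(3*m)) (C(T, m) = 7/(-2 + (-6 + 1/(-m/2 - m/4))) = 7/(-2 + (-6 + 1/(-3*m/4))) = 7/(-2 + (-6 - 4/(3*m))) = 7/(-8 - 4/(3*m)))
(-18629 + 24*313) + C(116, 3*(-4) - 3) = (-18629 + 24*313) - 21*(3*(-4) - 3)/(4 + 24*(3*(-4) - 3)) = (-18629 + 7512) - 21*(-12 - 3)/(4 + 24*(-12 - 3)) = -11117 - 21*(-15)/(4 + 24*(-15)) = -11117 - 21*(-15)/(4 - 360) = -11117 - 21*(-15)/(-356) = -11117 - 21*(-15)*(-1/356) = -11117 - 315/356 = -3957967/356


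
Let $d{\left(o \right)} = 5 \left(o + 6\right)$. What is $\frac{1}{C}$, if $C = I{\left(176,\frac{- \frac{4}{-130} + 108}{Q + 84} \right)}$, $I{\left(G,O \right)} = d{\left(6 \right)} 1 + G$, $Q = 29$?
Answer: $\frac{1}{236} \approx 0.0042373$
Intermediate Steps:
$d{\left(o \right)} = 30 + 5 o$ ($d{\left(o \right)} = 5 \left(6 + o\right) = 30 + 5 o$)
$I{\left(G,O \right)} = 60 + G$ ($I{\left(G,O \right)} = \left(30 + 5 \cdot 6\right) 1 + G = \left(30 + 30\right) 1 + G = 60 \cdot 1 + G = 60 + G$)
$C = 236$ ($C = 60 + 176 = 236$)
$\frac{1}{C} = \frac{1}{236}$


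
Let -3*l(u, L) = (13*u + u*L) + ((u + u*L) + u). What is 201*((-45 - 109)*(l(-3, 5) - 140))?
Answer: 3559710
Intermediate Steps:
l(u, L) = -5*u - 2*L*u/3 (l(u, L) = -((13*u + u*L) + ((u + u*L) + u))/3 = -((13*u + L*u) + ((u + L*u) + u))/3 = -((13*u + L*u) + (2*u + L*u))/3 = -(15*u + 2*L*u)/3 = -5*u - 2*L*u/3)
201*((-45 - 109)*(l(-3, 5) - 140)) = 201*((-45 - 109)*(-1/3*(-3)*(15 + 2*5) - 140)) = 201*(-154*(-1/3*(-3)*(15 + 10) - 140)) = 201*(-154*(-1/3*(-3)*25 - 140)) = 201*(-154*(25 - 140)) = 201*(-154*(-115)) = 201*17710 = 3559710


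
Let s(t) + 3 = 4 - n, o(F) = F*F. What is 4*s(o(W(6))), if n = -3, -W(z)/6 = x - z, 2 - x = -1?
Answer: 16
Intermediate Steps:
x = 3 (x = 2 - 1*(-1) = 2 + 1 = 3)
W(z) = -18 + 6*z (W(z) = -6*(3 - z) = -18 + 6*z)
o(F) = F²
s(t) = 4 (s(t) = -3 + (4 - 1*(-3)) = -3 + (4 + 3) = -3 + 7 = 4)
4*s(o(W(6))) = 4*4 = 16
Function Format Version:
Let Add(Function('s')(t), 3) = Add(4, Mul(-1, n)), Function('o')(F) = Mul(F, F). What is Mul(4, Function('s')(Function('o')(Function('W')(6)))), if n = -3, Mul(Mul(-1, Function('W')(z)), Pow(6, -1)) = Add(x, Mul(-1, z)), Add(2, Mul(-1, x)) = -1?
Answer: 16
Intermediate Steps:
x = 3 (x = Add(2, Mul(-1, -1)) = Add(2, 1) = 3)
Function('W')(z) = Add(-18, Mul(6, z)) (Function('W')(z) = Mul(-6, Add(3, Mul(-1, z))) = Add(-18, Mul(6, z)))
Function('o')(F) = Pow(F, 2)
Function('s')(t) = 4 (Function('s')(t) = Add(-3, Add(4, Mul(-1, -3))) = Add(-3, Add(4, 3)) = Add(-3, 7) = 4)
Mul(4, Function('s')(Function('o')(Function('W')(6)))) = Mul(4, 4) = 16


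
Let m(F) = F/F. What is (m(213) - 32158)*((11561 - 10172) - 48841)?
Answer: 1525913964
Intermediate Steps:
m(F) = 1
(m(213) - 32158)*((11561 - 10172) - 48841) = (1 - 32158)*((11561 - 10172) - 48841) = -32157*(1389 - 48841) = -32157*(-47452) = 1525913964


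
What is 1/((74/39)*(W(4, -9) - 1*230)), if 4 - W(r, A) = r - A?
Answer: -39/17686 ≈ -0.0022051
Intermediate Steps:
W(r, A) = 4 + A - r (W(r, A) = 4 - (r - A) = 4 + (A - r) = 4 + A - r)
1/((74/39)*(W(4, -9) - 1*230)) = 1/((74/39)*((4 - 9 - 1*4) - 1*230)) = 1/((74*(1/39))*((4 - 9 - 4) - 230)) = 1/(74*(-9 - 230)/39) = 1/((74/39)*(-239)) = 1/(-17686/39) = -39/17686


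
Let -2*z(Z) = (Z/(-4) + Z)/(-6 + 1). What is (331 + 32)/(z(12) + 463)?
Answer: 3630/4639 ≈ 0.78250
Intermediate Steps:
z(Z) = 3*Z/40 (z(Z) = -(Z/(-4) + Z)/(2*(-6 + 1)) = -(Z*(-1/4) + Z)/(2*(-5)) = -(-Z/4 + Z)*(-1)/(2*5) = -3*Z/4*(-1)/(2*5) = -(-3)*Z/40 = 3*Z/40)
(331 + 32)/(z(12) + 463) = (331 + 32)/((3/40)*12 + 463) = 363/(9/10 + 463) = 363/(4639/10) = 363*(10/4639) = 3630/4639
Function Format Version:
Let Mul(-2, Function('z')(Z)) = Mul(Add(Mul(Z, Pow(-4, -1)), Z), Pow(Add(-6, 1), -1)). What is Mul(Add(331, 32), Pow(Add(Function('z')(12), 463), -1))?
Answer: Rational(3630, 4639) ≈ 0.78250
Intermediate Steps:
Function('z')(Z) = Mul(Rational(3, 40), Z) (Function('z')(Z) = Mul(Rational(-1, 2), Mul(Add(Mul(Z, Pow(-4, -1)), Z), Pow(Add(-6, 1), -1))) = Mul(Rational(-1, 2), Mul(Add(Mul(Z, Rational(-1, 4)), Z), Pow(-5, -1))) = Mul(Rational(-1, 2), Mul(Add(Mul(Rational(-1, 4), Z), Z), Rational(-1, 5))) = Mul(Rational(-1, 2), Mul(Mul(Rational(3, 4), Z), Rational(-1, 5))) = Mul(Rational(-1, 2), Mul(Rational(-3, 20), Z)) = Mul(Rational(3, 40), Z))
Mul(Add(331, 32), Pow(Add(Function('z')(12), 463), -1)) = Mul(Add(331, 32), Pow(Add(Mul(Rational(3, 40), 12), 463), -1)) = Mul(363, Pow(Add(Rational(9, 10), 463), -1)) = Mul(363, Pow(Rational(4639, 10), -1)) = Mul(363, Rational(10, 4639)) = Rational(3630, 4639)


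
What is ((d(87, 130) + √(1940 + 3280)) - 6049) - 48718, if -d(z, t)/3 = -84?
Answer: -54515 + 6*√145 ≈ -54443.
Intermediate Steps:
d(z, t) = 252 (d(z, t) = -3*(-84) = 252)
((d(87, 130) + √(1940 + 3280)) - 6049) - 48718 = ((252 + √(1940 + 3280)) - 6049) - 48718 = ((252 + √5220) - 6049) - 48718 = ((252 + 6*√145) - 6049) - 48718 = (-5797 + 6*√145) - 48718 = -54515 + 6*√145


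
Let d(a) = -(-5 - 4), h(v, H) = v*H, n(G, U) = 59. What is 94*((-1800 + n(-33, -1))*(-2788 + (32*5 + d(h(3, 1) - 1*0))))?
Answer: 428609826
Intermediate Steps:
h(v, H) = H*v
d(a) = 9 (d(a) = -1*(-9) = 9)
94*((-1800 + n(-33, -1))*(-2788 + (32*5 + d(h(3, 1) - 1*0)))) = 94*((-1800 + 59)*(-2788 + (32*5 + 9))) = 94*(-1741*(-2788 + (160 + 9))) = 94*(-1741*(-2788 + 169)) = 94*(-1741*(-2619)) = 94*4559679 = 428609826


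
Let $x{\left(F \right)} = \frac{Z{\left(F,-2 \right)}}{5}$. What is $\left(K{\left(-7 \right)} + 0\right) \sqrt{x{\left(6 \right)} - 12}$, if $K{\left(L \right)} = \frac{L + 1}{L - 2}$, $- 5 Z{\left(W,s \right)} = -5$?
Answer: $\frac{2 i \sqrt{295}}{15} \approx 2.2901 i$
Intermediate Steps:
$Z{\left(W,s \right)} = 1$ ($Z{\left(W,s \right)} = \left(- \frac{1}{5}\right) \left(-5\right) = 1$)
$K{\left(L \right)} = \frac{1 + L}{-2 + L}$
$x{\left(F \right)} = \frac{1}{5}$ ($x{\left(F \right)} = 1 \cdot \frac{1}{5} = \frac{1}{5}$)
$\left(K{\left(-7 \right)} + 0\right) \sqrt{x{\left(6 \right)} - 12} = \left(\frac{1 - 7}{-2 - 7} + 0\right) \sqrt{\frac{1}{5} - 12} = \left(\frac{1}{-9} \left(-6\right) + 0\right) \sqrt{- \frac{59}{5}} = \left(\left(- \frac{1}{9}\right) \left(-6\right) + 0\right) \frac{i \sqrt{295}}{5} = \left(\frac{2}{3} + 0\right) \frac{i \sqrt{295}}{5} = \frac{2 \frac{i \sqrt{295}}{5}}{3} = \frac{2 i \sqrt{295}}{15}$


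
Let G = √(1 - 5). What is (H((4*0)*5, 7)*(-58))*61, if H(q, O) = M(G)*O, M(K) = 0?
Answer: 0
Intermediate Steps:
G = 2*I (G = √(-4) = 2*I ≈ 2.0*I)
H(q, O) = 0 (H(q, O) = 0*O = 0)
(H((4*0)*5, 7)*(-58))*61 = (0*(-58))*61 = 0*61 = 0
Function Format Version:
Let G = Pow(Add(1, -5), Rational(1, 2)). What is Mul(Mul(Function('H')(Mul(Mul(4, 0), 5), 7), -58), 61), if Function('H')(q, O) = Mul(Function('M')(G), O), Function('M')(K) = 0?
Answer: 0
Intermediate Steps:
G = Mul(2, I) (G = Pow(-4, Rational(1, 2)) = Mul(2, I) ≈ Mul(2.0000, I))
Function('H')(q, O) = 0 (Function('H')(q, O) = Mul(0, O) = 0)
Mul(Mul(Function('H')(Mul(Mul(4, 0), 5), 7), -58), 61) = Mul(Mul(0, -58), 61) = Mul(0, 61) = 0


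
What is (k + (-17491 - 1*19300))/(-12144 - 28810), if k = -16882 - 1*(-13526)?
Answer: 40147/40954 ≈ 0.98030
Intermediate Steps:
k = -3356 (k = -16882 + 13526 = -3356)
(k + (-17491 - 1*19300))/(-12144 - 28810) = (-3356 + (-17491 - 1*19300))/(-12144 - 28810) = (-3356 + (-17491 - 19300))/(-40954) = (-3356 - 36791)*(-1/40954) = -40147*(-1/40954) = 40147/40954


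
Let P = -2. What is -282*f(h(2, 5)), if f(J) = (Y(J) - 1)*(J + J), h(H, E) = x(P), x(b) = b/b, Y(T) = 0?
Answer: 564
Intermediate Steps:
x(b) = 1
h(H, E) = 1
f(J) = -2*J (f(J) = (0 - 1)*(J + J) = -2*J)
-282*f(h(2, 5)) = -(-564) = -282*(-2) = 564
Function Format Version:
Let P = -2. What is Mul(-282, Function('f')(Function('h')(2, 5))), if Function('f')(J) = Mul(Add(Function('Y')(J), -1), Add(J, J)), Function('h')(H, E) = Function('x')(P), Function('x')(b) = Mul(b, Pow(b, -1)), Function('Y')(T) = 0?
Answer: 564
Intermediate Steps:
Function('x')(b) = 1
Function('h')(H, E) = 1
Function('f')(J) = Mul(-2, J) (Function('f')(J) = Mul(Add(0, -1), Add(J, J)) = Mul(-1, Mul(2, J)) = Mul(-2, J))
Mul(-282, Function('f')(Function('h')(2, 5))) = Mul(-282, Mul(-2, 1)) = Mul(-282, -2) = 564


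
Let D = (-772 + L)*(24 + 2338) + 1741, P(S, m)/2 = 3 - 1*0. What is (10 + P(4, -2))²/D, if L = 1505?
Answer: 256/1733087 ≈ 0.00014771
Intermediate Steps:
P(S, m) = 6 (P(S, m) = 2*(3 - 1*0) = 2*(3 + 0) = 2*3 = 6)
D = 1733087 (D = (-772 + 1505)*(24 + 2338) + 1741 = 733*2362 + 1741 = 1731346 + 1741 = 1733087)
(10 + P(4, -2))²/D = (10 + 6)²/1733087 = 16²*(1/1733087) = 256*(1/1733087) = 256/1733087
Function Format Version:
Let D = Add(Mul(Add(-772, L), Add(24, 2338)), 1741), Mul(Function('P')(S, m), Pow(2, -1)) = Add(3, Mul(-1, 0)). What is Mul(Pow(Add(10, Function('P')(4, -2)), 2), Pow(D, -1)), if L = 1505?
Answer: Rational(256, 1733087) ≈ 0.00014771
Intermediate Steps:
Function('P')(S, m) = 6 (Function('P')(S, m) = Mul(2, Add(3, Mul(-1, 0))) = Mul(2, Add(3, 0)) = Mul(2, 3) = 6)
D = 1733087 (D = Add(Mul(Add(-772, 1505), Add(24, 2338)), 1741) = Add(Mul(733, 2362), 1741) = Add(1731346, 1741) = 1733087)
Mul(Pow(Add(10, Function('P')(4, -2)), 2), Pow(D, -1)) = Mul(Pow(Add(10, 6), 2), Pow(1733087, -1)) = Mul(Pow(16, 2), Rational(1, 1733087)) = Mul(256, Rational(1, 1733087)) = Rational(256, 1733087)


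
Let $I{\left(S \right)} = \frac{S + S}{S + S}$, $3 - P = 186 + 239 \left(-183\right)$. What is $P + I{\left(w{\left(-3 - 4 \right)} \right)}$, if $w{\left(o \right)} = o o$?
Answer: $43555$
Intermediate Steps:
$P = 43554$ ($P = 3 - \left(186 + 239 \left(-183\right)\right) = 3 - \left(186 - 43737\right) = 3 - -43551 = 3 + 43551 = 43554$)
$w{\left(o \right)} = o^{2}$
$I{\left(S \right)} = 1$ ($I{\left(S \right)} = \frac{2 S}{2 S} = 2 S \frac{1}{2 S} = 1$)
$P + I{\left(w{\left(-3 - 4 \right)} \right)} = 43554 + 1 = 43555$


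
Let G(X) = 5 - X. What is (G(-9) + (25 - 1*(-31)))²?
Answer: 4900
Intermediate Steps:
(G(-9) + (25 - 1*(-31)))² = ((5 - 1*(-9)) + (25 - 1*(-31)))² = ((5 + 9) + (25 + 31))² = (14 + 56)² = 70² = 4900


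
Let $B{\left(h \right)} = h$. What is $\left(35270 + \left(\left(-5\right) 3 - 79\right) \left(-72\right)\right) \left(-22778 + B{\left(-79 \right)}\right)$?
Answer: $-960862566$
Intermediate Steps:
$\left(35270 + \left(\left(-5\right) 3 - 79\right) \left(-72\right)\right) \left(-22778 + B{\left(-79 \right)}\right) = \left(35270 + \left(\left(-5\right) 3 - 79\right) \left(-72\right)\right) \left(-22778 - 79\right) = \left(35270 + \left(-15 - 79\right) \left(-72\right)\right) \left(-22857\right) = \left(35270 - -6768\right) \left(-22857\right) = \left(35270 + 6768\right) \left(-22857\right) = 42038 \left(-22857\right) = -960862566$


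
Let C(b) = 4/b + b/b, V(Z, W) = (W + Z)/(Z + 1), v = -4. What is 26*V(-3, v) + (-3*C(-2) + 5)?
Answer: 99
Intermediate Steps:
V(Z, W) = (W + Z)/(1 + Z)
C(b) = 1 + 4/b (C(b) = 4/b + 1 = 1 + 4/b)
26*V(-3, v) + (-3*C(-2) + 5) = 26*((-4 - 3)/(1 - 3)) + (-3*(4 - 2)/(-2) + 5) = 26*(-7/(-2)) + (-(-3)*2/2 + 5) = 26*(-½*(-7)) + (-3*(-1) + 5) = 26*(7/2) + (3 + 5) = 91 + 8 = 99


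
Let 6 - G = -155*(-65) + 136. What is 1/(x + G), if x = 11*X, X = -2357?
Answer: -1/36132 ≈ -2.7676e-5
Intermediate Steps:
x = -25927 (x = 11*(-2357) = -25927)
G = -10205 (G = 6 - (-155*(-65) + 136) = 6 - (10075 + 136) = 6 - 1*10211 = 6 - 10211 = -10205)
1/(x + G) = 1/(-25927 - 10205) = 1/(-36132) = -1/36132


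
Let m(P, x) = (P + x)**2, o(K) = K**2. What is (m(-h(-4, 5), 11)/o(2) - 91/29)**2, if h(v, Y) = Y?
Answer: 28900/841 ≈ 34.364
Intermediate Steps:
(m(-h(-4, 5), 11)/o(2) - 91/29)**2 = ((-1*5 + 11)**2/(2**2) - 91/29)**2 = ((-5 + 11)**2/4 - 91*1/29)**2 = (6**2*(1/4) - 91/29)**2 = (36*(1/4) - 91/29)**2 = (9 - 91/29)**2 = (170/29)**2 = 28900/841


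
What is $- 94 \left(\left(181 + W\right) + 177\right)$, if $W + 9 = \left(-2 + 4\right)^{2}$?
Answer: $-33182$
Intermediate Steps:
$W = -5$ ($W = -9 + \left(-2 + 4\right)^{2} = -9 + 2^{2} = -9 + 4 = -5$)
$- 94 \left(\left(181 + W\right) + 177\right) = - 94 \left(\left(181 - 5\right) + 177\right) = - 94 \left(176 + 177\right) = \left(-94\right) 353 = -33182$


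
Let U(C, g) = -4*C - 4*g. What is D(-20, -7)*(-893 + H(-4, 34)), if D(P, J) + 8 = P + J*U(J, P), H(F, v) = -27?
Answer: 721280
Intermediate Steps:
D(P, J) = -8 + P + J*(-4*J - 4*P) (D(P, J) = -8 + (P + J*(-4*J - 4*P)) = -8 + P + J*(-4*J - 4*P))
D(-20, -7)*(-893 + H(-4, 34)) = (-8 - 20 - 4*(-7)*(-7 - 20))*(-893 - 27) = (-8 - 20 - 4*(-7)*(-27))*(-920) = (-8 - 20 - 756)*(-920) = -784*(-920) = 721280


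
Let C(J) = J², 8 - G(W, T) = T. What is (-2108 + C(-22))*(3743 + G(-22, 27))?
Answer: -6047776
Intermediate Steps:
G(W, T) = 8 - T
(-2108 + C(-22))*(3743 + G(-22, 27)) = (-2108 + (-22)²)*(3743 + (8 - 1*27)) = (-2108 + 484)*(3743 + (8 - 27)) = -1624*(3743 - 19) = -1624*3724 = -6047776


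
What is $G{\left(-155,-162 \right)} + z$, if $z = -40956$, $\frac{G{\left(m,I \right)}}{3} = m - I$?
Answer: $-40935$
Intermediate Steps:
$G{\left(m,I \right)} = - 3 I + 3 m$ ($G{\left(m,I \right)} = 3 \left(m - I\right) = - 3 I + 3 m$)
$G{\left(-155,-162 \right)} + z = \left(\left(-3\right) \left(-162\right) + 3 \left(-155\right)\right) - 40956 = \left(486 - 465\right) - 40956 = 21 - 40956 = -40935$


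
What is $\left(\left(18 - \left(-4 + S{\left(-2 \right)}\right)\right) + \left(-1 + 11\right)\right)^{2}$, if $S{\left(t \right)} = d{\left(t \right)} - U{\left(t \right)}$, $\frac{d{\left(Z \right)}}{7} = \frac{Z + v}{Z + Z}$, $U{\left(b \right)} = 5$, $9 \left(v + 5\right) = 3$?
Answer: $\frac{5776}{9} \approx 641.78$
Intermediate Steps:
$v = - \frac{14}{3}$ ($v = -5 + \frac{1}{9} \cdot 3 = -5 + \frac{1}{3} = - \frac{14}{3} \approx -4.6667$)
$d{\left(Z \right)} = \frac{7 \left(- \frac{14}{3} + Z\right)}{2 Z}$ ($d{\left(Z \right)} = 7 \frac{Z - \frac{14}{3}}{Z + Z} = 7 \frac{- \frac{14}{3} + Z}{2 Z} = \frac{7 \left(- \frac{14}{3} + Z\right)}{2 Z}$)
$S{\left(t \right)} = -5 + \frac{7 \left(-14 + 3 t\right)}{6 t}$ ($S{\left(t \right)} = \frac{7 \left(-14 + 3 t\right)}{6 t} - 5 = -5 + \frac{7 \left(-14 + 3 t\right)}{6 t}$)
$\left(\left(18 - \left(-4 + S{\left(-2 \right)}\right)\right) + \left(-1 + 11\right)\right)^{2} = \left(\left(18 + \left(4 - \frac{-98 - -18}{6 \left(-2\right)}\right)\right) + \left(-1 + 11\right)\right)^{2} = \left(\left(18 + \left(4 - \frac{1}{6} \left(- \frac{1}{2}\right) \left(-98 + 18\right)\right)\right) + 10\right)^{2} = \left(\left(18 + \left(4 - \frac{1}{6} \left(- \frac{1}{2}\right) \left(-80\right)\right)\right) + 10\right)^{2} = \left(\left(18 + \left(4 - \frac{20}{3}\right)\right) + 10\right)^{2} = \left(\left(18 - \frac{8}{3}\right) + 10\right)^{2} = \left(\frac{46}{3} + 10\right)^{2} = \left(\frac{76}{3}\right)^{2} = \frac{5776}{9}$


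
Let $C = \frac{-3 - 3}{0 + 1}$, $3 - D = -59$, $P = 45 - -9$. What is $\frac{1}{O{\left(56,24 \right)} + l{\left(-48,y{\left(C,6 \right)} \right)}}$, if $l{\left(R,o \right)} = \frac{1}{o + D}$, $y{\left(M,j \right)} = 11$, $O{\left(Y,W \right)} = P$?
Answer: $\frac{73}{3943} \approx 0.018514$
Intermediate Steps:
$P = 54$ ($P = 45 + 9 = 54$)
$D = 62$ ($D = 3 - -59 = 3 + 59 = 62$)
$O{\left(Y,W \right)} = 54$
$C = -6$ ($C = - \frac{6}{1} = \left(-6\right) 1 = -6$)
$l{\left(R,o \right)} = \frac{1}{62 + o}$ ($l{\left(R,o \right)} = \frac{1}{o + 62} = \frac{1}{62 + o}$)
$\frac{1}{O{\left(56,24 \right)} + l{\left(-48,y{\left(C,6 \right)} \right)}} = \frac{1}{54 + \frac{1}{62 + 11}} = \frac{1}{54 + \frac{1}{73}} = \frac{1}{\frac{3943}{73}} = \frac{73}{3943}$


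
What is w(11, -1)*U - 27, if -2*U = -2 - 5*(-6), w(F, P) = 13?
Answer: -209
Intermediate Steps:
U = -14 (U = -(-2 - 5*(-6))/2 = -(-2 + 30)/2 = -½*28 = -14)
w(11, -1)*U - 27 = 13*(-14) - 27 = -182 - 27 = -209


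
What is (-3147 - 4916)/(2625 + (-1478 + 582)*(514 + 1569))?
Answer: 8063/1863743 ≈ 0.0043262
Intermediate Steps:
(-3147 - 4916)/(2625 + (-1478 + 582)*(514 + 1569)) = -8063/(2625 - 896*2083) = -8063/(2625 - 1866368) = -8063/(-1863743) = -8063*(-1/1863743) = 8063/1863743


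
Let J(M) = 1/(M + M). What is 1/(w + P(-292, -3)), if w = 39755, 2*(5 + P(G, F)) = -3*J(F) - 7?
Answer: 4/158987 ≈ 2.5159e-5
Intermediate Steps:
J(M) = 1/(2*M)
P(G, F) = -17/2 - 3/(4*F) (P(G, F) = -5 + (-3/(2*F) - 7)/2 = -5 + (-7 - 3/(2*F))/2 = -5 + (-7/2 - 3/(4*F)) = -17/2 - 3/(4*F))
1/(w + P(-292, -3)) = 1/(39755 + (1/4)*(-3 - 34*(-3))/(-3)) = 1/(39755 + (1/4)*(-1/3)*(-3 + 102)) = 1/(39755 + (1/4)*(-1/3)*99) = 1/(39755 - 33/4) = 1/(158987/4) = 4/158987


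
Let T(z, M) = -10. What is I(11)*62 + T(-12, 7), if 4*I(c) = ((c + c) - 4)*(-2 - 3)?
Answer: -1405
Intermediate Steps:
I(c) = 5 - 5*c/2 (I(c) = (((c + c) - 4)*(-2 - 3))/4 = ((2*c - 4)*(-5))/4 = ((-4 + 2*c)*(-5))/4 = (20 - 10*c)/4 = 5 - 5*c/2)
I(11)*62 + T(-12, 7) = (5 - 5/2*11)*62 - 10 = (5 - 55/2)*62 - 10 = -45/2*62 - 10 = -1395 - 10 = -1405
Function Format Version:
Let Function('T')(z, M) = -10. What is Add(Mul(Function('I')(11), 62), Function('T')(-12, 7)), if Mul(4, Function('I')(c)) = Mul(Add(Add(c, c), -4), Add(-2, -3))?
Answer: -1405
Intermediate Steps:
Function('I')(c) = Add(5, Mul(Rational(-5, 2), c)) (Function('I')(c) = Mul(Rational(1, 4), Mul(Add(Add(c, c), -4), Add(-2, -3))) = Mul(Rational(1, 4), Mul(Add(Mul(2, c), -4), -5)) = Mul(Rational(1, 4), Mul(Add(-4, Mul(2, c)), -5)) = Mul(Rational(1, 4), Add(20, Mul(-10, c))) = Add(5, Mul(Rational(-5, 2), c)))
Add(Mul(Function('I')(11), 62), Function('T')(-12, 7)) = Add(Mul(Add(5, Mul(Rational(-5, 2), 11)), 62), -10) = Add(Mul(Add(5, Rational(-55, 2)), 62), -10) = Add(Mul(Rational(-45, 2), 62), -10) = Add(-1395, -10) = -1405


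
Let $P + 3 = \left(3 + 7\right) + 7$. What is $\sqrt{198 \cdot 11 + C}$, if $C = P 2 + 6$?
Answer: $2 \sqrt{553} \approx 47.032$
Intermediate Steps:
$P = 14$ ($P = -3 + \left(\left(3 + 7\right) + 7\right) = -3 + \left(10 + 7\right) = -3 + 17 = 14$)
$C = 34$ ($C = 14 \cdot 2 + 6 = 28 + 6 = 34$)
$\sqrt{198 \cdot 11 + C} = \sqrt{198 \cdot 11 + 34} = \sqrt{2178 + 34} = \sqrt{2212} = 2 \sqrt{553}$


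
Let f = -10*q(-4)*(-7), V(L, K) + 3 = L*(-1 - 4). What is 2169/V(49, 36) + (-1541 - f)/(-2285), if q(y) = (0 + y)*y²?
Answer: -5685037/566680 ≈ -10.032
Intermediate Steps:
V(L, K) = -3 - 5*L (V(L, K) = -3 + L*(-1 - 4) = -3 + L*(-5) = -3 - 5*L)
q(y) = y³ (q(y) = y*y² = y³)
f = -4480 (f = -10*(-4)³*(-7) = -10*(-64)*(-7) = 640*(-7) = -4480)
2169/V(49, 36) + (-1541 - f)/(-2285) = 2169/(-3 - 5*49) + (-1541 - 1*(-4480))/(-2285) = 2169/(-3 - 245) + (-1541 + 4480)*(-1/2285) = 2169/(-248) + 2939*(-1/2285) = 2169*(-1/248) - 2939/2285 = -2169/248 - 2939/2285 = -5685037/566680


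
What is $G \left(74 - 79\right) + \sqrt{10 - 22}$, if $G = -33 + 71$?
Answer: $-190 + 2 i \sqrt{3} \approx -190.0 + 3.4641 i$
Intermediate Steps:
$G = 38$
$G \left(74 - 79\right) + \sqrt{10 - 22} = 38 \left(74 - 79\right) + \sqrt{10 - 22} = 38 \left(74 - 79\right) + \sqrt{-12} = 38 \left(-5\right) + 2 i \sqrt{3} = -190 + 2 i \sqrt{3}$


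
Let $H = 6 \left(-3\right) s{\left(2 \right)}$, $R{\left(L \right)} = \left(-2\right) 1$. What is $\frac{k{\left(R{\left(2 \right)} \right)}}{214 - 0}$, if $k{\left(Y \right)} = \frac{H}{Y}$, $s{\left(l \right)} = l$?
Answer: $\frac{9}{107} \approx 0.084112$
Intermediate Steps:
$R{\left(L \right)} = -2$
$H = -36$ ($H = 6 \left(-3\right) 2 = \left(-18\right) 2 = -36$)
$k{\left(Y \right)} = - \frac{36}{Y}$
$\frac{k{\left(R{\left(2 \right)} \right)}}{214 - 0} = \frac{\left(-36\right) \frac{1}{-2}}{214 - 0} = \frac{\left(-36\right) \left(- \frac{1}{2}\right)}{214 + 0} = \frac{18}{214} = 18 \cdot \frac{1}{214} = \frac{9}{107}$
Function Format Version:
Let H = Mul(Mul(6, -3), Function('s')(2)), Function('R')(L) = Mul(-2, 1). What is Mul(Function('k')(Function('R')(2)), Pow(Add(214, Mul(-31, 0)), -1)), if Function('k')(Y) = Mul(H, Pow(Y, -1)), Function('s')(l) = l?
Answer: Rational(9, 107) ≈ 0.084112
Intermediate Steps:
Function('R')(L) = -2
H = -36 (H = Mul(Mul(6, -3), 2) = Mul(-18, 2) = -36)
Function('k')(Y) = Mul(-36, Pow(Y, -1))
Mul(Function('k')(Function('R')(2)), Pow(Add(214, Mul(-31, 0)), -1)) = Mul(Mul(-36, Pow(-2, -1)), Pow(Add(214, Mul(-31, 0)), -1)) = Mul(Mul(-36, Rational(-1, 2)), Pow(Add(214, 0), -1)) = Mul(18, Pow(214, -1)) = Mul(18, Rational(1, 214)) = Rational(9, 107)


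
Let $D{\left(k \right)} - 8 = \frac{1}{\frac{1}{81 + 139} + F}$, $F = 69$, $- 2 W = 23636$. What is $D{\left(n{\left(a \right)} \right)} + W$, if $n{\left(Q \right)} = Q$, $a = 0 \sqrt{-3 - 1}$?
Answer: $- \frac{179287390}{15181} \approx -11810.0$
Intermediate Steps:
$W = -11818$ ($W = \left(- \frac{1}{2}\right) 23636 = -11818$)
$a = 0$ ($a = 0 \sqrt{-4} = 0 \cdot 2 i = 0$)
$D{\left(k \right)} = \frac{121668}{15181}$ ($D{\left(k \right)} = 8 + \frac{1}{\frac{1}{81 + 139} + 69} = 8 + \frac{1}{\frac{1}{220} + 69} = 8 + \frac{1}{\frac{15181}{220}} = 8 + \frac{220}{15181} = \frac{121668}{15181}$)
$D{\left(n{\left(a \right)} \right)} + W = \frac{121668}{15181} - 11818 = - \frac{179287390}{15181}$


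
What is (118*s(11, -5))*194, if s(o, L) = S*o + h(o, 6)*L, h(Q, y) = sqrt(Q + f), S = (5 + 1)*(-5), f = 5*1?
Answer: -8012200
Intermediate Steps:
f = 5
S = -30 (S = 6*(-5) = -30)
h(Q, y) = sqrt(5 + Q) (h(Q, y) = sqrt(Q + 5) = sqrt(5 + Q))
s(o, L) = -30*o + L*sqrt(5 + o) (s(o, L) = -30*o + sqrt(5 + o)*L = -30*o + L*sqrt(5 + o))
(118*s(11, -5))*194 = (118*(-30*11 - 5*sqrt(5 + 11)))*194 = (118*(-330 - 5*sqrt(16)))*194 = (118*(-330 - 5*4))*194 = (118*(-330 - 20))*194 = (118*(-350))*194 = -41300*194 = -8012200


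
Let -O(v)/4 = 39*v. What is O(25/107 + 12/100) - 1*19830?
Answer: -53192826/2675 ≈ -19885.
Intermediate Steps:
O(v) = -156*v
O(25/107 + 12/100) - 1*19830 = -156*(25/107 + 12/100) - 1*19830 = -156*(25*(1/107) + 12*(1/100)) - 19830 = -156*(25/107 + 3/25) - 19830 = -156*946/2675 - 19830 = -147576/2675 - 19830 = -53192826/2675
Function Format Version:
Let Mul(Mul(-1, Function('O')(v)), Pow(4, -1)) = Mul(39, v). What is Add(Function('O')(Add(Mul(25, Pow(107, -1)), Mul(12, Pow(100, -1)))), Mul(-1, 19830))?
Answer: Rational(-53192826, 2675) ≈ -19885.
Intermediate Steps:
Function('O')(v) = Mul(-156, v) (Function('O')(v) = Mul(-4, Mul(39, v)) = Mul(-156, v))
Add(Function('O')(Add(Mul(25, Pow(107, -1)), Mul(12, Pow(100, -1)))), Mul(-1, 19830)) = Add(Mul(-156, Add(Mul(25, Pow(107, -1)), Mul(12, Pow(100, -1)))), Mul(-1, 19830)) = Add(Mul(-156, Add(Mul(25, Rational(1, 107)), Mul(12, Rational(1, 100)))), -19830) = Add(Mul(-156, Add(Rational(25, 107), Rational(3, 25))), -19830) = Add(Mul(-156, Rational(946, 2675)), -19830) = Add(Rational(-147576, 2675), -19830) = Rational(-53192826, 2675)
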